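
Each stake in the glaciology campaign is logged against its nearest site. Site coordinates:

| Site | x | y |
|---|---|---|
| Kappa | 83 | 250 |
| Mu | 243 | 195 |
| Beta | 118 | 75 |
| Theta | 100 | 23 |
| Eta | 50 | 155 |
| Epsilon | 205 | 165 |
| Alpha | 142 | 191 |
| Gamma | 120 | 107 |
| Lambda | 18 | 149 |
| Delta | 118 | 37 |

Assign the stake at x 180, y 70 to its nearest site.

Squared distances to each site:
Kappa: 41809.000; Mu: 19594.000; Beta: 3869.000; Theta: 8609.000; Eta: 24125.000; Epsilon: 9650.000; Alpha: 16085.000; Gamma: 4969.000; Lambda: 32485.000; Delta: 4933.000.
Minimum at Beta.

Beta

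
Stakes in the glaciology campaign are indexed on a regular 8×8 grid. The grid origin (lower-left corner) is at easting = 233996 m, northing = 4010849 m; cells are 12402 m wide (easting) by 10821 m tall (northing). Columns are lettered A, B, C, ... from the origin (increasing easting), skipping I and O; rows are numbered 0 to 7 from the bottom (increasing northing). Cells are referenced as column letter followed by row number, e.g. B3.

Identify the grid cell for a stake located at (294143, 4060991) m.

E4

Column index: ⌊(294143 − 233996) / 12402⌋ = ⌊4.850⌋ = 4 → column E
Row offset from origin: ⌊(4060991 − 4010849) / 10821⌋ = ⌊4.634⌋ = 4 → row 4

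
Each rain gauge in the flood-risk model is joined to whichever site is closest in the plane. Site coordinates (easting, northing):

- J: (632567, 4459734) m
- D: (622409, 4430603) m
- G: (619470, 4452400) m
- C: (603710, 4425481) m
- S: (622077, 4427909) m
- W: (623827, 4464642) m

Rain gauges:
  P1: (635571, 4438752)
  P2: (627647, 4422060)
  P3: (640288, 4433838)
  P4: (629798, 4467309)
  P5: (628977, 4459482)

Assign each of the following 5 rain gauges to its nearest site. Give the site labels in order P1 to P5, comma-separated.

P1 → D (d²=239644445.00)
P2 → S (d²=65235701.00)
P3 → D (d²=330123866.00)
P4 → W (d²=42765730.00)
P5 → J (d²=12951604.00)

D, S, D, W, J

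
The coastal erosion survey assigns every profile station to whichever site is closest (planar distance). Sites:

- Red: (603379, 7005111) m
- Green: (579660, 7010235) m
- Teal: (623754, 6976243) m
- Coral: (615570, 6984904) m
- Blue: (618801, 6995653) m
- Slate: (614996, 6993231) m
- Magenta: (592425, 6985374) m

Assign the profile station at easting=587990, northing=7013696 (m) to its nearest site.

Green

Squared distances to each site:
Red: 310523546.000; Green: 81367421.000; Teal: 2681790905.000; Coral: 1589635664.000; Blue: 1274867570.000; Slate: 1148140261.000; Magenta: 821804909.000.
Minimum at Green.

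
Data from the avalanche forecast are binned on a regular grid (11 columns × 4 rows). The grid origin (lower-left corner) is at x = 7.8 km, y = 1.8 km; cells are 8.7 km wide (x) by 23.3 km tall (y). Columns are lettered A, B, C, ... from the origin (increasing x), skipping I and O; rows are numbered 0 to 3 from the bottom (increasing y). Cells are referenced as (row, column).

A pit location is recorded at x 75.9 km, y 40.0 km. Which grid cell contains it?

(1, H)

Column index: ⌊(75.9 − 7.8) / 8.7⌋ = ⌊7.828⌋ = 7 → column H
Row offset from origin: ⌊(40.0 − 1.8) / 23.3⌋ = ⌊1.639⌋ = 1 → row 1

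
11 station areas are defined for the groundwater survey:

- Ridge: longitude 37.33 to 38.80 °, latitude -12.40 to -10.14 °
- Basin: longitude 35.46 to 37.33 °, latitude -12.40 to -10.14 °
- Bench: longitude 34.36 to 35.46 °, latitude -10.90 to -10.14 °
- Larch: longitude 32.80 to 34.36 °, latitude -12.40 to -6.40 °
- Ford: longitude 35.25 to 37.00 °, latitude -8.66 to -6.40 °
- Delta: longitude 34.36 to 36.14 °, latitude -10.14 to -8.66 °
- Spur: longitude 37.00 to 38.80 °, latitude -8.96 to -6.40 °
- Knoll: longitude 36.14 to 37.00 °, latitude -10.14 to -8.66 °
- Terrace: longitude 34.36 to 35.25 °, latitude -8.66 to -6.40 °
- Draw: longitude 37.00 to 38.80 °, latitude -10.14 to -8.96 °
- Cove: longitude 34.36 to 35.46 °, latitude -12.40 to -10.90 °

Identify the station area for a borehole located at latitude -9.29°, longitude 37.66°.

Draw

The point has longitude = 37.66 and latitude = -9.29.
Only Draw satisfies 37.00 ≤ longitude ≤ 38.80 and -10.14 ≤ latitude ≤ -8.96.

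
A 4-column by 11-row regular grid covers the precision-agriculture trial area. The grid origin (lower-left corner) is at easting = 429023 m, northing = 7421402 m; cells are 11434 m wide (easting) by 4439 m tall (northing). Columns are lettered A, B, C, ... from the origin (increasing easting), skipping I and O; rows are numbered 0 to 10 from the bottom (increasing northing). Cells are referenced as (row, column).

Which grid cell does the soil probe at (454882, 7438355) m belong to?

Column index: ⌊(454882 − 429023) / 11434⌋ = ⌊2.262⌋ = 2 → column C
Row offset from origin: ⌊(7438355 − 7421402) / 4439⌋ = ⌊3.819⌋ = 3 → row 3

(3, C)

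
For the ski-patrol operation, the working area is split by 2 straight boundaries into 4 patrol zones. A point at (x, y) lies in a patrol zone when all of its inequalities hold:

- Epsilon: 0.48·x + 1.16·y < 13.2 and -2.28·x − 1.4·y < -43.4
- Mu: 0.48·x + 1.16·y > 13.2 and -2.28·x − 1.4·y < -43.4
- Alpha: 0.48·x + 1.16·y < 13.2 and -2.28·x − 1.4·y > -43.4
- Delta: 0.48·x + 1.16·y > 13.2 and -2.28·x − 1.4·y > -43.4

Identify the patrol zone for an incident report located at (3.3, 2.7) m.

0.48·3.3 + 1.16·2.7 = 4.716, which is < 13.2
-2.28·3.3 − 1.4·2.7 = -11.304, which is > -43.4
This sign pattern matches Alpha.

Alpha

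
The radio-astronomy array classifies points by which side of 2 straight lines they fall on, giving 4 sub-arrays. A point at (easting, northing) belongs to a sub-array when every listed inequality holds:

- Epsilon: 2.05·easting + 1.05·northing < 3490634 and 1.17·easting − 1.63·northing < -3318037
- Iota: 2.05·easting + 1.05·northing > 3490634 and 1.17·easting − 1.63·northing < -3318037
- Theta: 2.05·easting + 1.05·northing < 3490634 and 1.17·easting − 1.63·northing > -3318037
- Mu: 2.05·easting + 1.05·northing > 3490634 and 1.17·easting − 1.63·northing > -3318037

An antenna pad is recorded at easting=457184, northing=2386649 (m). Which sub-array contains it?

2.05·457184 + 1.05·2386649 = 3443208.650, which is < 3490634
1.17·457184 − 1.63·2386649 = -3355332.590, which is < -3318037
This sign pattern matches Epsilon.

Epsilon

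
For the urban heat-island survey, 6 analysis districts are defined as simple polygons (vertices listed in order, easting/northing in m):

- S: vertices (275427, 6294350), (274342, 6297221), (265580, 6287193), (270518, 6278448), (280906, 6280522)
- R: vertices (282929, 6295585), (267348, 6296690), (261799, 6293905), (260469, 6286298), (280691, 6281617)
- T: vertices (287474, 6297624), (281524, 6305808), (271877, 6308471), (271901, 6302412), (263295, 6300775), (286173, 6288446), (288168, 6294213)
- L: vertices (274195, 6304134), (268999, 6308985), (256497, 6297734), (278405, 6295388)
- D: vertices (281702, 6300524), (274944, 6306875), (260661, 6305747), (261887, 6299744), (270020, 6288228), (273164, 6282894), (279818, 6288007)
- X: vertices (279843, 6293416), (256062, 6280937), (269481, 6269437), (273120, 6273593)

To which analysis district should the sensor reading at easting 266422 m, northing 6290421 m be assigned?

Cast a ray rightward from (266422, 6290421). For each polygon, the edges (by vertex number in listed order) whose endpoints lie on opposite sides of northing = 6290421, where each meets that height, and whether that is right or left of the point:
S: 2–3 at easting≈268400.5 (right), 5–1 at easting≈276983.8 (right) → 2 crossings.
R: 3–4 at easting≈261189.9 (left), 5–1 at easting≈282101.6 (right) → 1 crossing.
T: 5–6 at easting≈282508.1 (right), 6–7 at easting≈286856.2 (right) → 2 crossings.
L: no edge straddles that height → 0 crossings.
D: 4–5 at easting≈268471.2 (right), 7–1 at easting≈280181.3 (right) → 2 crossings.
X: 1–2 at easting≈274135.5 (right), 4–1 at easting≈278827.2 (right) → 2 crossings.
Only R has an odd count, so the point is inside R.

R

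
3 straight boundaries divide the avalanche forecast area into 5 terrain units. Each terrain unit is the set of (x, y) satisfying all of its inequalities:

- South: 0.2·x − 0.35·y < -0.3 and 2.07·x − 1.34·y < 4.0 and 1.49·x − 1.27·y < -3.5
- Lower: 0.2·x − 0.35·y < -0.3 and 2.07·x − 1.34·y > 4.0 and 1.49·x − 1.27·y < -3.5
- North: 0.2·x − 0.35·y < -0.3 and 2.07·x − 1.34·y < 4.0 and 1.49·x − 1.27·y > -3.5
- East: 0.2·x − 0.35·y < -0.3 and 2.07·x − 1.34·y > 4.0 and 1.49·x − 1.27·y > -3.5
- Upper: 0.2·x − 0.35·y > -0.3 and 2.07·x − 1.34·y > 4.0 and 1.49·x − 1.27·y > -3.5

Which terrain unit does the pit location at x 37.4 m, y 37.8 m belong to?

East

0.2·37.4 − 0.35·37.8 = -5.750, which is < -0.3
2.07·37.4 − 1.34·37.8 = 26.766, which is > 4.0
1.49·37.4 − 1.27·37.8 = 7.720, which is > -3.5
This sign pattern matches East.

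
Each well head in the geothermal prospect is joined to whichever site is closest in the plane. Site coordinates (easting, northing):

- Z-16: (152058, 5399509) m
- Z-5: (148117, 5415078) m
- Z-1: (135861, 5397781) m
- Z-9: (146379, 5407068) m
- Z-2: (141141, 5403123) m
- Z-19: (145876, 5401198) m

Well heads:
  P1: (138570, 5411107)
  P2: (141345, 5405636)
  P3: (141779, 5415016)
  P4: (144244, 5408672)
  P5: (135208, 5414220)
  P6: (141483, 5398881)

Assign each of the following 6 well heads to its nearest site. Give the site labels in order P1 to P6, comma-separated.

Z-2, Z-2, Z-5, Z-9, Z-2, Z-2

P1 → Z-2 (d²=70354297.00)
P2 → Z-2 (d²=6356785.00)
P3 → Z-5 (d²=40174088.00)
P4 → Z-9 (d²=7131041.00)
P5 → Z-2 (d²=158343898.00)
P6 → Z-2 (d²=18111528.00)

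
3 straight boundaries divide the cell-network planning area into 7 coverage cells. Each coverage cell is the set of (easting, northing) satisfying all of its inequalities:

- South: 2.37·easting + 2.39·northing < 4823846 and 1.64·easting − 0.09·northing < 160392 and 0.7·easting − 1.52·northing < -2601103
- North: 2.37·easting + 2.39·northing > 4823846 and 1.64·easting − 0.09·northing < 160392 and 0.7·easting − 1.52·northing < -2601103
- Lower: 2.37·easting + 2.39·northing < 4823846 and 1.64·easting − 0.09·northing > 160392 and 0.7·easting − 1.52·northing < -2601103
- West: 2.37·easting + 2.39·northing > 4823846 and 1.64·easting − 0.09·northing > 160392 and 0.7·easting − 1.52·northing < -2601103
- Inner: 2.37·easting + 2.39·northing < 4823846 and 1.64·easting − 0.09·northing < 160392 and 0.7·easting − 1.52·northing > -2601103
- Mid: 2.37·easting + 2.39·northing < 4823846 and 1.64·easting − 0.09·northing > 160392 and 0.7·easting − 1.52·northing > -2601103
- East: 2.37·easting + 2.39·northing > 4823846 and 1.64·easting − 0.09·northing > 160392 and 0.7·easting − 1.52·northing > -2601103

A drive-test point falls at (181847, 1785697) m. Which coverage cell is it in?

Inner

2.37·181847 + 2.39·1785697 = 4698793.220, which is < 4823846
1.64·181847 − 0.09·1785697 = 137516.350, which is < 160392
0.7·181847 − 1.52·1785697 = -2586966.540, which is > -2601103
This sign pattern matches Inner.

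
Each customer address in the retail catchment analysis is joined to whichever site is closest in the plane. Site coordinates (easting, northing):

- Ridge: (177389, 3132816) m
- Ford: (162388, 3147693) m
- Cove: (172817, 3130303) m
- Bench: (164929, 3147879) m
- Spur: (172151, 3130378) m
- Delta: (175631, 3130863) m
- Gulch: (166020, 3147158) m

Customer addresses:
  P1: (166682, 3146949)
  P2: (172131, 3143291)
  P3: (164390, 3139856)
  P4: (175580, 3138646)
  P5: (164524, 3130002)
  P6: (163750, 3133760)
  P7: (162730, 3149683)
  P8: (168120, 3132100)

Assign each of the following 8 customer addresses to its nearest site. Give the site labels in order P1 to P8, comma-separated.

P1 → Gulch (d²=481925.00)
P2 → Gulch (d²=52298010.00)
P3 → Gulch (d²=55976104.00)
P4 → Ridge (d²=37261381.00)
P5 → Spur (d²=58312505.00)
P6 → Spur (d²=82014725.00)
P7 → Ford (d²=4077064.00)
P8 → Spur (d²=19214245.00)

Gulch, Gulch, Gulch, Ridge, Spur, Spur, Ford, Spur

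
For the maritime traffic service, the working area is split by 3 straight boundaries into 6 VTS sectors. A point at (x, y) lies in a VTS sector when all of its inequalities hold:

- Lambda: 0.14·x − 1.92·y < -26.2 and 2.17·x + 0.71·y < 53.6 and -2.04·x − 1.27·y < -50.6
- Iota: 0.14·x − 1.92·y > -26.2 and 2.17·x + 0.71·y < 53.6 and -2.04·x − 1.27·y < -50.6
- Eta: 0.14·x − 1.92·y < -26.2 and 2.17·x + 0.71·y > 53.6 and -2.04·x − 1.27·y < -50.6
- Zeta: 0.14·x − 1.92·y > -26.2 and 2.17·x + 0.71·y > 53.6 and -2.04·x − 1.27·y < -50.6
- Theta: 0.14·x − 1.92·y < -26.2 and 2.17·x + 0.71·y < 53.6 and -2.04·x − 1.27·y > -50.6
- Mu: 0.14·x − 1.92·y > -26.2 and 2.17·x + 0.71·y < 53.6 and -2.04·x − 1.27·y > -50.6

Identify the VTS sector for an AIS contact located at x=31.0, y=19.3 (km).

0.14·31.0 − 1.92·19.3 = -32.716, which is < -26.2
2.17·31.0 + 0.71·19.3 = 80.973, which is > 53.6
-2.04·31.0 − 1.27·19.3 = -87.751, which is < -50.6
This sign pattern matches Eta.

Eta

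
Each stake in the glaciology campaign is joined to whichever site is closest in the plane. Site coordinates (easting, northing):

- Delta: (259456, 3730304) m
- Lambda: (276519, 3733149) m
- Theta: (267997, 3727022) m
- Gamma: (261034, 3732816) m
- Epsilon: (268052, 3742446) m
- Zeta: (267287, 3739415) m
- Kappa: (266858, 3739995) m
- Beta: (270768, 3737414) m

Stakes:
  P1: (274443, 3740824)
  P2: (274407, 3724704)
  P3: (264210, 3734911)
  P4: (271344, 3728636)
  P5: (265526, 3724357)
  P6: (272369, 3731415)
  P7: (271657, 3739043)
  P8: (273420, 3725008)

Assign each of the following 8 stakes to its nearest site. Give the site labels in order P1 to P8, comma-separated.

Beta, Theta, Gamma, Theta, Theta, Lambda, Beta, Theta

P1 → Beta (d²=25133725.00)
P2 → Theta (d²=46461224.00)
P3 → Gamma (d²=14476001.00)
P4 → Theta (d²=13807405.00)
P5 → Theta (d²=13208066.00)
P6 → Lambda (d²=20229256.00)
P7 → Beta (d²=3443962.00)
P8 → Theta (d²=33465125.00)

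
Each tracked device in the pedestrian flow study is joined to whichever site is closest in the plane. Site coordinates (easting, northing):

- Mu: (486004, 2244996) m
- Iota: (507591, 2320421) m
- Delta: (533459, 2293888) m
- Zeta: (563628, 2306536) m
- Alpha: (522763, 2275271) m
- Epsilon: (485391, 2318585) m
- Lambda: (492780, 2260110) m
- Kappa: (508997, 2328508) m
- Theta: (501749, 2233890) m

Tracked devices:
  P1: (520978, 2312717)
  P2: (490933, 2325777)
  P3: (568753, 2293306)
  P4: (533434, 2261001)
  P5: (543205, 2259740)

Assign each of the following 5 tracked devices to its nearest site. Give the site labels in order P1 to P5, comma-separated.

Iota, Epsilon, Zeta, Alpha, Alpha

P1 → Iota (d²=238563385.00)
P2 → Epsilon (d²=82438628.00)
P3 → Zeta (d²=201298525.00)
P4 → Alpha (d²=317503141.00)
P5 → Alpha (d²=659087325.00)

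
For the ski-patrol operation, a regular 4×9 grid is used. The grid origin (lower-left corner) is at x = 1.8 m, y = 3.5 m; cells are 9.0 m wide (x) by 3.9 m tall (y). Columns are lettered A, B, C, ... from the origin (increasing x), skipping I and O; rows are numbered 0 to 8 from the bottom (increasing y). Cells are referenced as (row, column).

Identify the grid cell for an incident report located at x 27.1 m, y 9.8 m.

Column index: ⌊(27.1 − 1.8) / 9.0⌋ = ⌊2.811⌋ = 2 → column C
Row offset from origin: ⌊(9.8 − 3.5) / 3.9⌋ = ⌊1.615⌋ = 1 → row 1

(1, C)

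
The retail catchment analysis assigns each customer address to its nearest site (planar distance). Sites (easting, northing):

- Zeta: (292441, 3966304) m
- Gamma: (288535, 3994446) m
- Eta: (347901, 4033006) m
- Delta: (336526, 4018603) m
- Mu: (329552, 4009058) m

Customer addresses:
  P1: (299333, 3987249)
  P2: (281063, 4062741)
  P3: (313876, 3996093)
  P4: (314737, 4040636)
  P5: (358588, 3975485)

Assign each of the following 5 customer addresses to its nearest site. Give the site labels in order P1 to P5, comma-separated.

Gamma, Gamma, Mu, Delta, Mu

P1 → Gamma (d²=168393613.00)
P2 → Gamma (d²=4720037809.00)
P3 → Mu (d²=413828201.00)
P4 → Delta (d²=960213610.00)
P5 → Mu (d²=1970235625.00)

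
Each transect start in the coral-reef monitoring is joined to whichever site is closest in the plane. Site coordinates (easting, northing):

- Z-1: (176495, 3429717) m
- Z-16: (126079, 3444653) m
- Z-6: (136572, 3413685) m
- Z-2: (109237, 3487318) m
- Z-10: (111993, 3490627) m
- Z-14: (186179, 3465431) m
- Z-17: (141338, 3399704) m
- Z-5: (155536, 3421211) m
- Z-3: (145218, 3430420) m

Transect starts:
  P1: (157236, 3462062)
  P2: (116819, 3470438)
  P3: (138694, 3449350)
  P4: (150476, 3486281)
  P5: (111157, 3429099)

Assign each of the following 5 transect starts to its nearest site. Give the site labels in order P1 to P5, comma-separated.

P1 → Z-14 (d²=849047410.00)
P2 → Z-2 (d²=342421124.00)
P3 → Z-16 (d²=181200034.00)
P4 → Z-10 (d²=1499829005.00)
P5 → Z-16 (d²=464593000.00)

Z-14, Z-2, Z-16, Z-10, Z-16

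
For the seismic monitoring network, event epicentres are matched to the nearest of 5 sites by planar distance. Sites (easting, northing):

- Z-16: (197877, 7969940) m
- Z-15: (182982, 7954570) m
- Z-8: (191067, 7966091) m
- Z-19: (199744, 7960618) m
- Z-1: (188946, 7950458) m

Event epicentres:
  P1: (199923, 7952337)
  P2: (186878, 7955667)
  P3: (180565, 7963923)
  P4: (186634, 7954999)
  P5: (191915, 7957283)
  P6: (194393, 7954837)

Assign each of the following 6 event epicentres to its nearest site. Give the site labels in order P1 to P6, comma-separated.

P1 → Z-19 (d²=68607002.00)
P2 → Z-15 (d²=16382225.00)
P3 → Z-15 (d²=93320498.00)
P4 → Z-15 (d²=13521145.00)
P5 → Z-1 (d²=55395586.00)
P6 → Z-1 (d²=48845450.00)

Z-19, Z-15, Z-15, Z-15, Z-1, Z-1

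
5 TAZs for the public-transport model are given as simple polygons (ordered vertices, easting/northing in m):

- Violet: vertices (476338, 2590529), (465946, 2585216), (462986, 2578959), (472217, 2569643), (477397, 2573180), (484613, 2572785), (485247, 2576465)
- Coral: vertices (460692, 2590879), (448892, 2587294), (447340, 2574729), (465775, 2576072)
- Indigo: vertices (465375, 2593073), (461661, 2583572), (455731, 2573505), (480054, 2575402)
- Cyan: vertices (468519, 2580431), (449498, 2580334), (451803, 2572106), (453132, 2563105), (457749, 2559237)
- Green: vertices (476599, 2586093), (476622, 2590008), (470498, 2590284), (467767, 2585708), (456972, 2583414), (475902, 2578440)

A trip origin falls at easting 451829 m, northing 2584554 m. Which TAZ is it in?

Cast a ray rightward from (451829, 2584554). For each polygon, the edges (by vertex number in listed order) whose endpoints lie on opposite sides of northing = 2584554, where each meets that height, and whether that is right or left of the point:
Violet: 2–3 at easting≈465632.8 (right), 7–1 at easting≈480122.9 (right) → 2 crossings.
Coral: 2–3 at easting≈448553.6 (left), 4–1 at easting≈462863.3 (right) → 1 crossing.
Indigo: 1–2 at easting≈462044.9 (right), 4–1 at easting≈472451.6 (right) → 2 crossings.
Cyan: no edge straddles that height → 0 crossings.
Green: 4–5 at easting≈462336.6 (right), 6–1 at easting≈476458.8 (right) → 2 crossings.
Only Coral has an odd count, so the point is inside Coral.

Coral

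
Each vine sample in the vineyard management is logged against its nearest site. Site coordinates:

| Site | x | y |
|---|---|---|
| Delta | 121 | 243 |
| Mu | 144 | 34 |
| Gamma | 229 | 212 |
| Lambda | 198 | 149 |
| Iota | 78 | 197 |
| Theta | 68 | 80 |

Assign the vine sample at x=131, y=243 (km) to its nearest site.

Delta

Squared distances to each site:
Delta: 100.000; Mu: 43850.000; Gamma: 10565.000; Lambda: 13325.000; Iota: 4925.000; Theta: 30538.000.
Minimum at Delta.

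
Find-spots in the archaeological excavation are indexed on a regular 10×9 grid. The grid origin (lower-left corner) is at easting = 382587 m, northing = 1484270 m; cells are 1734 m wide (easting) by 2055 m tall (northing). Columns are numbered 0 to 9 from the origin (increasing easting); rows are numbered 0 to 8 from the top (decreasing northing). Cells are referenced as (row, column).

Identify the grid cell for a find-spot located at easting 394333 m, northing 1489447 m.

(6, 6)

Column index: ⌊(394333 − 382587) / 1734⌋ = ⌊6.774⌋ = 6
Row offset from origin: ⌊(1489447 − 1484270) / 2055⌋ = ⌊2.519⌋ = 2 → row 6 (counted from top)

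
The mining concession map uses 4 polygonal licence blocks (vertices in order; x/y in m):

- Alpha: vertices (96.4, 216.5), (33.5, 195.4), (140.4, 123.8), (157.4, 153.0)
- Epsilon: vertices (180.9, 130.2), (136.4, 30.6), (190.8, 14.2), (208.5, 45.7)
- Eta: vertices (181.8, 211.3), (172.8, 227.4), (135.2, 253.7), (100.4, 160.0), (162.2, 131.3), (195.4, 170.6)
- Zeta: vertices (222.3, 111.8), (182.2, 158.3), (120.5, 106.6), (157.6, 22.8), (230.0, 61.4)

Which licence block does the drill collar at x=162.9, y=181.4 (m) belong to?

Cast a ray rightward from (162.9, 181.4). For each polygon, the edges (by vertex number in listed order) whose endpoints lie on opposite sides of y = 181.4, where each meets that height, and whether that is right or left of the point:
Alpha: 2–3 at x≈54.40 (left), 4–1 at x≈130.12 (left) → 0 crossings.
Epsilon: no edge straddles that height → 0 crossings.
Eta: 3–4 at x≈108.35 (left), 6–1 at x≈191.79 (right) → 1 crossing.
Zeta: no edge straddles that height → 0 crossings.
Only Eta has an odd count, so the point is inside Eta.

Eta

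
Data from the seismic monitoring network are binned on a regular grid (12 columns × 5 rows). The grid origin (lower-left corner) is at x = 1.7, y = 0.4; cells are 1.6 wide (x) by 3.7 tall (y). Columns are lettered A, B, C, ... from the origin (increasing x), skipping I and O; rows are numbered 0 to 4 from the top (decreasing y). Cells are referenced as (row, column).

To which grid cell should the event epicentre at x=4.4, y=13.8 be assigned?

Column index: ⌊(4.4 − 1.7) / 1.6⌋ = ⌊1.688⌋ = 1 → column B
Row offset from origin: ⌊(13.8 − 0.4) / 3.7⌋ = ⌊3.622⌋ = 3 → row 1 (counted from top)

(1, B)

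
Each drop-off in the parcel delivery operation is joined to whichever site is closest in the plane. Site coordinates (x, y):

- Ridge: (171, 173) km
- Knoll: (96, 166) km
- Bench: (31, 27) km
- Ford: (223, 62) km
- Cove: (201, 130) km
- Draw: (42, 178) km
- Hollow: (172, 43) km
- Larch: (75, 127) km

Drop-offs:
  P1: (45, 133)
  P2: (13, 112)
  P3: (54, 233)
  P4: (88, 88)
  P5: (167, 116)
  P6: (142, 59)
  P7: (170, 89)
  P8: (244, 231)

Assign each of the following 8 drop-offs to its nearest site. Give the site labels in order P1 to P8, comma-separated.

Larch, Larch, Draw, Larch, Cove, Hollow, Hollow, Ridge

P1 → Larch (d²=936.00)
P2 → Larch (d²=4069.00)
P3 → Draw (d²=3169.00)
P4 → Larch (d²=1690.00)
P5 → Cove (d²=1352.00)
P6 → Hollow (d²=1156.00)
P7 → Hollow (d²=2120.00)
P8 → Ridge (d²=8693.00)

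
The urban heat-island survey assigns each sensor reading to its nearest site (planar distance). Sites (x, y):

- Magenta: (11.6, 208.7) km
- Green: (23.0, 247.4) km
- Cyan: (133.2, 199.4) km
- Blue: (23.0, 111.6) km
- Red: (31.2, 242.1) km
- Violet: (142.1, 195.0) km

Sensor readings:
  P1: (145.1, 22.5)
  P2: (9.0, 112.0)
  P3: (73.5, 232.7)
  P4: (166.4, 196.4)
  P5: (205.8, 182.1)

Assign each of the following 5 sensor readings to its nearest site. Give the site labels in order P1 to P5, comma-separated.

P1 → Blue (d²=22847.22)
P2 → Blue (d²=196.16)
P3 → Red (d²=1877.65)
P4 → Violet (d²=592.45)
P5 → Violet (d²=4224.10)

Blue, Blue, Red, Violet, Violet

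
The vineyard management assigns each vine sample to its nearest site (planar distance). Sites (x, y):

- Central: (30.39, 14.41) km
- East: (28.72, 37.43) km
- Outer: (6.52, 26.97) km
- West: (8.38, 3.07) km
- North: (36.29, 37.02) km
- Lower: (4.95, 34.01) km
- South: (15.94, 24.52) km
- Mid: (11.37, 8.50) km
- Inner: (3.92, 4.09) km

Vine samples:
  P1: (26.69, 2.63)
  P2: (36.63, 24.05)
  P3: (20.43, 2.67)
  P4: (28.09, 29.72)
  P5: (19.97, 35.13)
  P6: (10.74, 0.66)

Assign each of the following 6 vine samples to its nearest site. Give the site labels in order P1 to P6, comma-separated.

P1 → Central (d²=152.46)
P2 → Central (d²=131.87)
P3 → Mid (d²=116.07)
P4 → East (d²=59.84)
P5 → East (d²=81.85)
P6 → West (d²=11.38)

Central, Central, Mid, East, East, West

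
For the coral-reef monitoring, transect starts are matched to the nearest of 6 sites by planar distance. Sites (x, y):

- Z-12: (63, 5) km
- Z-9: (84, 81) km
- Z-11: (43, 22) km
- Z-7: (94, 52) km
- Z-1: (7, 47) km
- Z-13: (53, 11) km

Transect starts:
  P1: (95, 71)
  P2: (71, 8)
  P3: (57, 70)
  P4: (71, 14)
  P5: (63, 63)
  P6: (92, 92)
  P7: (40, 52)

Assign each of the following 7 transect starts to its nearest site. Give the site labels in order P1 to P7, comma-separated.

P1 → Z-9 (d²=221.00)
P2 → Z-12 (d²=73.00)
P3 → Z-9 (d²=850.00)
P4 → Z-12 (d²=145.00)
P5 → Z-9 (d²=765.00)
P6 → Z-9 (d²=185.00)
P7 → Z-11 (d²=909.00)

Z-9, Z-12, Z-9, Z-12, Z-9, Z-9, Z-11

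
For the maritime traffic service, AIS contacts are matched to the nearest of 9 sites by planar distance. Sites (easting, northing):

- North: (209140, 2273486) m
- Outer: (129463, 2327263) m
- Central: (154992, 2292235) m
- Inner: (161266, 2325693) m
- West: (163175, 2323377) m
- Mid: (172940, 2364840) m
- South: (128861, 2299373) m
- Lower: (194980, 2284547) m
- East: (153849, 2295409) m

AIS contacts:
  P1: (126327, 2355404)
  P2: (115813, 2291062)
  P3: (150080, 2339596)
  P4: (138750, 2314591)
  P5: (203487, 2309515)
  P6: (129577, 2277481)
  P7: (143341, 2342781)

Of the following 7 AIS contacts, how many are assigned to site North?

P1 → Outer
P2 → South
P3 → Inner
P4 → Outer
P5 → Lower
P6 → South
P7 → Outer
0 of the 7 go to North.

0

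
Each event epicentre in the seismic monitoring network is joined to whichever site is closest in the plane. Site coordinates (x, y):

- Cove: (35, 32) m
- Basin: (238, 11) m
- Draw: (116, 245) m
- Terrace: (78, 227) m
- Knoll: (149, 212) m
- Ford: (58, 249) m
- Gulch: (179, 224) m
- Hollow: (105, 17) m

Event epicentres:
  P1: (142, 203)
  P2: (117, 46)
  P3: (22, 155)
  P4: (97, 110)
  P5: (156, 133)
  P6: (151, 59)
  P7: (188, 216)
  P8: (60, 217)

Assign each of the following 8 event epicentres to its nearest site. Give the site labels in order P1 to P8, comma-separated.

P1 → Knoll (d²=130.00)
P2 → Hollow (d²=985.00)
P3 → Terrace (d²=8320.00)
P4 → Hollow (d²=8713.00)
P5 → Knoll (d²=6290.00)
P6 → Hollow (d²=3880.00)
P7 → Gulch (d²=145.00)
P8 → Terrace (d²=424.00)

Knoll, Hollow, Terrace, Hollow, Knoll, Hollow, Gulch, Terrace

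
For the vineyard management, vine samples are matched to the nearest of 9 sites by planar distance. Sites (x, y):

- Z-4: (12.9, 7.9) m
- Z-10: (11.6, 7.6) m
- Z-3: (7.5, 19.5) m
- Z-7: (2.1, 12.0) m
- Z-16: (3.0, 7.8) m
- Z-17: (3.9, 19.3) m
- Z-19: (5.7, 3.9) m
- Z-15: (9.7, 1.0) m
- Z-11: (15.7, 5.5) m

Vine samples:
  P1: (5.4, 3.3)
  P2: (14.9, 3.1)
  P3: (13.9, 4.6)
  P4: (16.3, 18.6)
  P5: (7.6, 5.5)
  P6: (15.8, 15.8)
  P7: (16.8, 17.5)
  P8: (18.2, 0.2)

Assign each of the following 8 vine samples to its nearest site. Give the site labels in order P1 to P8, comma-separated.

P1 → Z-19 (d²=0.45)
P2 → Z-11 (d²=6.40)
P3 → Z-11 (d²=4.05)
P4 → Z-3 (d²=78.25)
P5 → Z-19 (d²=6.17)
P6 → Z-4 (d²=70.82)
P7 → Z-3 (d²=90.49)
P8 → Z-11 (d²=34.34)

Z-19, Z-11, Z-11, Z-3, Z-19, Z-4, Z-3, Z-11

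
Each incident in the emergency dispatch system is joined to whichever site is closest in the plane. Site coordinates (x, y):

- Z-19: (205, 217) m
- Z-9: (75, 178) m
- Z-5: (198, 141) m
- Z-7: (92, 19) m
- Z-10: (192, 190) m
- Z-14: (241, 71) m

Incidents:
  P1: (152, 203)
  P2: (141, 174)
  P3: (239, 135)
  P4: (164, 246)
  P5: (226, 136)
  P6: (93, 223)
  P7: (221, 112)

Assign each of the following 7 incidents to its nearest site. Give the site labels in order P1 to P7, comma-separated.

Z-10, Z-10, Z-5, Z-19, Z-5, Z-9, Z-5

P1 → Z-10 (d²=1769.00)
P2 → Z-10 (d²=2857.00)
P3 → Z-5 (d²=1717.00)
P4 → Z-19 (d²=2522.00)
P5 → Z-5 (d²=809.00)
P6 → Z-9 (d²=2349.00)
P7 → Z-5 (d²=1370.00)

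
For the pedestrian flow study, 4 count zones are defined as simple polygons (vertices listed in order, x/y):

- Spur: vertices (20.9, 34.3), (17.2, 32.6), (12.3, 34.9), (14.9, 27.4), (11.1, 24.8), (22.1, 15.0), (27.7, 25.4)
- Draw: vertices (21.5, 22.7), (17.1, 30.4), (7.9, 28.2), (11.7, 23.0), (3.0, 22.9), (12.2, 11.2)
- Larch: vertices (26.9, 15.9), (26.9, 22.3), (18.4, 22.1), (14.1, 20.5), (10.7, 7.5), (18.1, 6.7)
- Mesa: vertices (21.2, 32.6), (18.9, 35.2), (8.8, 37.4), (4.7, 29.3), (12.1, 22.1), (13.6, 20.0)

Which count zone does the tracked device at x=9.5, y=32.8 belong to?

Mesa

Cast a ray rightward from (9.5, 32.8). For each polygon, the edges (by vertex number in listed order) whose endpoints lie on opposite sides of y = 32.8, where each meets that height, and whether that is right or left of the point:
Spur: 1–2 at x≈17.64 (right), 2–3 at x≈16.77 (right), 3–4 at x≈13.03 (right), 7–1 at x≈22.05 (right) → 4 crossings.
Draw: no edge straddles that height → 0 crossings.
Larch: no edge straddles that height → 0 crossings.
Mesa: 1–2 at x≈21.02 (right), 3–4 at x≈6.47 (left) → 1 crossing.
Only Mesa has an odd count, so the point is inside Mesa.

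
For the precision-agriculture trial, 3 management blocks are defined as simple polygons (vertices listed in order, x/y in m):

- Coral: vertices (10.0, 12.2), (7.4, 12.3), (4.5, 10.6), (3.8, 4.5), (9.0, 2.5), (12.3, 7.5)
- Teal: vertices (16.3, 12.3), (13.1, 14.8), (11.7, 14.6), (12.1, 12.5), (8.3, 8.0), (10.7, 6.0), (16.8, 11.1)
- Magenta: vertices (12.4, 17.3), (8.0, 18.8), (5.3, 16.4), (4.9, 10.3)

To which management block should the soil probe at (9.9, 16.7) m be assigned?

Magenta

Cast a ray rightward from (9.9, 16.7). For each polygon, the edges (by vertex number in listed order) whose endpoints lie on opposite sides of y = 16.7, where each meets that height, and whether that is right or left of the point:
Coral: no edge straddles that height → 0 crossings.
Teal: no edge straddles that height → 0 crossings.
Magenta: 2–3 at x≈5.64 (left), 4–1 at x≈11.76 (right) → 1 crossing.
Only Magenta has an odd count, so the point is inside Magenta.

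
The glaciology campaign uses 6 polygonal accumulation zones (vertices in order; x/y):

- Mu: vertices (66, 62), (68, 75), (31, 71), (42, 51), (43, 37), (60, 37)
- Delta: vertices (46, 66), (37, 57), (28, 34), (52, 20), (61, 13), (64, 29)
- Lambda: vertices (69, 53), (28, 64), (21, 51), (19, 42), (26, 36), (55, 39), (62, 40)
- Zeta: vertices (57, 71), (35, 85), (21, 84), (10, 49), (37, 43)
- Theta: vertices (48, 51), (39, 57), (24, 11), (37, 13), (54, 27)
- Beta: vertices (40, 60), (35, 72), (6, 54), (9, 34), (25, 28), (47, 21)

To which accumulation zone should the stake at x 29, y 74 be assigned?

Zeta

Cast a ray rightward from (29, 74). For each polygon, the edges (by vertex number in listed order) whose endpoints lie on opposite sides of y = 74, where each meets that height, and whether that is right or left of the point:
Mu: 1–2 at x≈67.8 (right), 2–3 at x≈58.8 (right) → 2 crossings.
Delta: no edge straddles that height → 0 crossings.
Lambda: no edge straddles that height → 0 crossings.
Zeta: 1–2 at x≈52.3 (right), 3–4 at x≈17.9 (left) → 1 crossing.
Theta: no edge straddles that height → 0 crossings.
Beta: no edge straddles that height → 0 crossings.
Only Zeta has an odd count, so the point is inside Zeta.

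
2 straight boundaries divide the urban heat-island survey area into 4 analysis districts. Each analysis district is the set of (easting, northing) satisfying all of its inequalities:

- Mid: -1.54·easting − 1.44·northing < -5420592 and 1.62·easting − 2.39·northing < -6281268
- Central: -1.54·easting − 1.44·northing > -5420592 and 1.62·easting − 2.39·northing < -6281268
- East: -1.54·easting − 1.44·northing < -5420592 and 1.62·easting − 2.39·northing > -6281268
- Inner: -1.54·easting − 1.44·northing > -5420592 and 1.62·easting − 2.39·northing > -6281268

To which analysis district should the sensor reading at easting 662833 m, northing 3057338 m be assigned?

East

-1.54·662833 − 1.44·3057338 = -5423329.540, which is < -5420592
1.62·662833 − 2.39·3057338 = -6233248.360, which is > -6281268
This sign pattern matches East.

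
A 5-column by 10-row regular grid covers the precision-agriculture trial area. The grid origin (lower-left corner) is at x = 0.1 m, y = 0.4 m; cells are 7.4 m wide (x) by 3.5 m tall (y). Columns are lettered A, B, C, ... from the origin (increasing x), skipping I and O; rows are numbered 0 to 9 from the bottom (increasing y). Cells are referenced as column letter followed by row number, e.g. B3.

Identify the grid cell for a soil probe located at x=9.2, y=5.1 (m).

B1

Column index: ⌊(9.2 − 0.1) / 7.4⌋ = ⌊1.230⌋ = 1 → column B
Row offset from origin: ⌊(5.1 − 0.4) / 3.5⌋ = ⌊1.343⌋ = 1 → row 1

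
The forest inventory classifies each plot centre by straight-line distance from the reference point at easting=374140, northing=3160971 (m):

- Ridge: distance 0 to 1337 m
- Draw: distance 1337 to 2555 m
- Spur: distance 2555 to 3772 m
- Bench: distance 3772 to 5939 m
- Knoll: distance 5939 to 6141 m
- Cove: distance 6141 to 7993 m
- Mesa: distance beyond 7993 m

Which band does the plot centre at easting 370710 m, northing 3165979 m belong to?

Knoll

Distance = √((370710−374140)² + (3165979−3160971)²) = √(11764900.000 + 25080064.000) = 6070.005 m.
5939 ≤ 6070.005 < 6141 → Knoll.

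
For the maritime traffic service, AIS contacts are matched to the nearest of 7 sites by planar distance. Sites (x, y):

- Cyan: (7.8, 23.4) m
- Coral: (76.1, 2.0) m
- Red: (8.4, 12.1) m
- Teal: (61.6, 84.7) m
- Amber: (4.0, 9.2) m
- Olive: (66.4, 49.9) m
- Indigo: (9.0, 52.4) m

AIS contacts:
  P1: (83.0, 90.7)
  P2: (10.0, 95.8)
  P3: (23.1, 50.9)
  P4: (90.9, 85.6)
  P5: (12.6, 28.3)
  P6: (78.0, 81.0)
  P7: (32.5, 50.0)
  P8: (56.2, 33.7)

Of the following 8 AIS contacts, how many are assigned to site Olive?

P1 → Teal
P2 → Indigo
P3 → Indigo
P4 → Teal
P5 → Cyan
P6 → Teal
P7 → Indigo
P8 → Olive
1 of the 8 goes to Olive.

1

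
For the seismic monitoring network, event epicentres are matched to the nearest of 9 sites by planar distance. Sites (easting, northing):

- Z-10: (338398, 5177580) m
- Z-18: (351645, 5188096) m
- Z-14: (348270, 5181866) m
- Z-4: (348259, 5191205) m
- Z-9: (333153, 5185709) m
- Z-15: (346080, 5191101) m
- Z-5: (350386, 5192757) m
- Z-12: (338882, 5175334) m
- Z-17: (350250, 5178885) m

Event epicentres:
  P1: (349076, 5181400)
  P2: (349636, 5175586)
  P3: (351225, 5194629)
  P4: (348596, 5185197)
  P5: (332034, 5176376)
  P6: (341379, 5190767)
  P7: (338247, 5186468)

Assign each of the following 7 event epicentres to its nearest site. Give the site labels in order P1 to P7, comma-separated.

P1 → Z-14 (d²=866792.00)
P2 → Z-17 (d²=11260397.00)
P3 → Z-5 (d²=4208305.00)
P4 → Z-14 (d²=11201837.00)
P5 → Z-10 (d²=41950112.00)
P6 → Z-15 (d²=22210957.00)
P7 → Z-9 (d²=26524917.00)

Z-14, Z-17, Z-5, Z-14, Z-10, Z-15, Z-9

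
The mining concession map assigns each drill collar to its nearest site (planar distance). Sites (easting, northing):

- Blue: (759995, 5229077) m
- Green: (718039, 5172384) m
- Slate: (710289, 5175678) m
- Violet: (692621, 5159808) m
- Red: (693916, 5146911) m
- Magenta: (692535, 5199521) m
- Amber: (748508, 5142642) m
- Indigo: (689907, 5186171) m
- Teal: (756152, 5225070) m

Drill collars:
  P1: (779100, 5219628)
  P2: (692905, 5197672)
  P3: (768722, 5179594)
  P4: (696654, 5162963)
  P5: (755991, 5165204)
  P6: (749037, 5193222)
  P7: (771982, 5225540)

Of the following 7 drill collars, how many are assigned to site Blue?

2

P1 → Blue
P2 → Magenta
P3 → Amber
P4 → Violet
P5 → Amber
P6 → Teal
P7 → Blue
2 of the 7 go to Blue.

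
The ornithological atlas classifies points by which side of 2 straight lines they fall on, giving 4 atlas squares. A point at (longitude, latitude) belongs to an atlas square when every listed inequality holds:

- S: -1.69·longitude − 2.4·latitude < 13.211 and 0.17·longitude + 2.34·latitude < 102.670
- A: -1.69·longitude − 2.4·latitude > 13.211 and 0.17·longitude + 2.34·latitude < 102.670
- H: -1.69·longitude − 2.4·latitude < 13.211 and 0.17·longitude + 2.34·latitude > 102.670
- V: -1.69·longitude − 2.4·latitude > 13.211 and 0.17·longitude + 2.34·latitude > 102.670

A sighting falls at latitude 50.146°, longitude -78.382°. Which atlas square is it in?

-1.69·-78.382 − 2.4·50.146 = 12.115, which is < 13.211
0.17·-78.382 + 2.34·50.146 = 104.017, which is > 102.670
This sign pattern matches H.

H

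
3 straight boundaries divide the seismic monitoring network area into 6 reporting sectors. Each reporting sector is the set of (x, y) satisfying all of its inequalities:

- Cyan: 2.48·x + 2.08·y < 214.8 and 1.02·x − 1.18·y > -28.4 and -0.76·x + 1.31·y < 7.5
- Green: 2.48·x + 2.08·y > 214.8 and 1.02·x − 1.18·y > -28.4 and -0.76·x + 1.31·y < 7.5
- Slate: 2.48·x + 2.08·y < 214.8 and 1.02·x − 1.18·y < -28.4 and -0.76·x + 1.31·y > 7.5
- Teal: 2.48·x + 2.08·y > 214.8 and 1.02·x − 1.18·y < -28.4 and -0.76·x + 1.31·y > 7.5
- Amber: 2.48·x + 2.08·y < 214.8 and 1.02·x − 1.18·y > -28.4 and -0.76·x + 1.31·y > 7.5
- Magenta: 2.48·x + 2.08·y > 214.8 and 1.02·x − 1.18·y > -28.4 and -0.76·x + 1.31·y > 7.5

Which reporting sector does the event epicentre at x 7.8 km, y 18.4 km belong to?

2.48·7.8 + 2.08·18.4 = 57.616, which is < 214.8
1.02·7.8 − 1.18·18.4 = -13.756, which is > -28.4
-0.76·7.8 + 1.31·18.4 = 18.176, which is > 7.5
This sign pattern matches Amber.

Amber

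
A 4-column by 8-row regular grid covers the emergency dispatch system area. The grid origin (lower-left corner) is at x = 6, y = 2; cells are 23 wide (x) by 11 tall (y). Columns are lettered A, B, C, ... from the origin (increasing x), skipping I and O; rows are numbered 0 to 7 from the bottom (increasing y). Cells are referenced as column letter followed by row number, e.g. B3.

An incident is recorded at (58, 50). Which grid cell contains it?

C4

Column index: ⌊(58 − 6) / 23⌋ = ⌊2.261⌋ = 2 → column C
Row offset from origin: ⌊(50 − 2) / 11⌋ = ⌊4.364⌋ = 4 → row 4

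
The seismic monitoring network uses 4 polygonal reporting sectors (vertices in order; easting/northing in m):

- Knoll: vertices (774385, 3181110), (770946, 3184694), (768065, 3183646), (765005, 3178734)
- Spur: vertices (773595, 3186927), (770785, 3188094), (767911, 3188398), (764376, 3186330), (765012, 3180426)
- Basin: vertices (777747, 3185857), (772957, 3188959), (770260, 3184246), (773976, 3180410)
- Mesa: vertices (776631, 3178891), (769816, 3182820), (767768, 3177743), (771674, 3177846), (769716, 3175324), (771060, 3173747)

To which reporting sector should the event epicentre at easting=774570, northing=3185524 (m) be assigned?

Cast a ray rightward from (774570, 3185524). For each polygon, the edges (by vertex number in listed order) whose endpoints lie on opposite sides of northing = 3185524, where each meets that height, and whether that is right or left of the point:
Knoll: no edge straddles that height → 0 crossings.
Spur: 4–5 at easting≈764462.8 (left), 5–1 at easting≈771742.7 (left) → 0 crossings.
Basin: 2–3 at easting≈770991.3 (left), 4–1 at easting≈777516.5 (right) → 1 crossing.
Mesa: no edge straddles that height → 0 crossings.
Only Basin has an odd count, so the point is inside Basin.

Basin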